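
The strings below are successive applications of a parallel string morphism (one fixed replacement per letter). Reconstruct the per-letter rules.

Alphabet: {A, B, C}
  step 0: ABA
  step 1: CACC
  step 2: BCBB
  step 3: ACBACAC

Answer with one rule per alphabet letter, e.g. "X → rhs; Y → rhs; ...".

A->C, B->AC, C->B

  step 2 ⇒ step 3: BCBB ⇒ AC·B·AC·AC
    B ↦ AC
    C ↦ B
  step 0 ⇒ step 1: ABA ⇒ C·AC·C
    A ↦ C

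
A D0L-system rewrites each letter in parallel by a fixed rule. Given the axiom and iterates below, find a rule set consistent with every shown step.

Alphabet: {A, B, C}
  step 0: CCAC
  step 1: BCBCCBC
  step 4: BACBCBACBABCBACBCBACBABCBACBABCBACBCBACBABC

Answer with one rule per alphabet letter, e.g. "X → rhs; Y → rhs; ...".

  step 0 ⇒ step 1: CCAC ⇒ BC·BC·C·BC
    A ↦ C
    C ↦ BC
    B ↦ BA  (constrained at step 1)

A->C, B->BA, C->BC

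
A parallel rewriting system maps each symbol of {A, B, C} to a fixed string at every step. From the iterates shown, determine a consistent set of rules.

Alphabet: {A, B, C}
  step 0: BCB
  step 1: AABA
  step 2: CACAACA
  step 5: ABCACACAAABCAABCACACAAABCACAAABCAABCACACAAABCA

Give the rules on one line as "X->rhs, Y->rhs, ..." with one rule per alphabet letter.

  step 1 ⇒ step 2: AABA ⇒ CA·CA·A·CA
    A ↦ CA
    B ↦ A
  step 0 ⇒ step 1: BCB ⇒ A·AB·A
    C ↦ AB

A->CA, B->A, C->AB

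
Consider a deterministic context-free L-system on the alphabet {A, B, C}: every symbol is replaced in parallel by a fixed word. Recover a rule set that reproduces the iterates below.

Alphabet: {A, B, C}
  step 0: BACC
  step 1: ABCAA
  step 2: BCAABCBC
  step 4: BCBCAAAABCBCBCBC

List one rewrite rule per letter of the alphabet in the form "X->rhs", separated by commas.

  step 1 ⇒ step 2: ABCAA ⇒ BC·A·A·BC·BC
    A ↦ BC
    B ↦ A
    C ↦ A

A->BC, B->A, C->A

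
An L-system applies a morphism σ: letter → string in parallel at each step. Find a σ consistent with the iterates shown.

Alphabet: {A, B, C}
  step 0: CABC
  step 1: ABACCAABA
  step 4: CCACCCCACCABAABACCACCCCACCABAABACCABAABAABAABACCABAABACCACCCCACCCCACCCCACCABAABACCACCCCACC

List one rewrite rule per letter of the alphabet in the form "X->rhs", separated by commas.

  step 0 ⇒ step 1: CABC ⇒ ABA·CC·A·ABA
    A ↦ CC
    B ↦ A
    C ↦ ABA

A->CC, B->A, C->ABA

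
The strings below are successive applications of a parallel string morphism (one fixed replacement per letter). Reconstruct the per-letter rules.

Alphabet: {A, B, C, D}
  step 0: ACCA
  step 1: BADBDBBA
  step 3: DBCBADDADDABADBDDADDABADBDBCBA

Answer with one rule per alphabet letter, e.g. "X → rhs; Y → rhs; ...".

A->BA, B->C, C->DB, D->DDA

  step 0 ⇒ step 1: ACCA ⇒ BA·DB·DB·BA
    A ↦ BA
    C ↦ DB
    B ↦ C  (constrained at step 1)
    D ↦ DDA  (constrained at step 1)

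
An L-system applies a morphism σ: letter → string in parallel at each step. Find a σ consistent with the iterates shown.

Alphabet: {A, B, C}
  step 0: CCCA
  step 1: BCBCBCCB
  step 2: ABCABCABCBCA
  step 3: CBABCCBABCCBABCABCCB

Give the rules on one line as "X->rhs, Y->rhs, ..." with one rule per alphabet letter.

  step 2 ⇒ step 3: ABCABCABCBCA ⇒ CB·A·BC·CB·A·BC·CB·A·BC·A·BC·CB
    A ↦ CB
    B ↦ A
    C ↦ BC

A->CB, B->A, C->BC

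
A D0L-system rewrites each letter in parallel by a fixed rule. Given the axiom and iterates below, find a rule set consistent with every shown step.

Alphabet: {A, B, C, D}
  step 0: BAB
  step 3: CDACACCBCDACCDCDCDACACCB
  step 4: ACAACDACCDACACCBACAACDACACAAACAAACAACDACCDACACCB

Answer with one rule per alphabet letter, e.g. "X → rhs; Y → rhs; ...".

A->CD, B->CB, C->AC, D->AA

  step 3 ⇒ step 4: CDACACCBCDACCDCDCDACACCB ⇒ AC·AA·CD·AC·CD·AC·AC·CB·AC·AA·CD·AC·AC·AA·AC·AA·AC·AA·CD·AC·CD·AC·AC·CB
    A ↦ CD
    B ↦ CB
    C ↦ AC
    D ↦ AA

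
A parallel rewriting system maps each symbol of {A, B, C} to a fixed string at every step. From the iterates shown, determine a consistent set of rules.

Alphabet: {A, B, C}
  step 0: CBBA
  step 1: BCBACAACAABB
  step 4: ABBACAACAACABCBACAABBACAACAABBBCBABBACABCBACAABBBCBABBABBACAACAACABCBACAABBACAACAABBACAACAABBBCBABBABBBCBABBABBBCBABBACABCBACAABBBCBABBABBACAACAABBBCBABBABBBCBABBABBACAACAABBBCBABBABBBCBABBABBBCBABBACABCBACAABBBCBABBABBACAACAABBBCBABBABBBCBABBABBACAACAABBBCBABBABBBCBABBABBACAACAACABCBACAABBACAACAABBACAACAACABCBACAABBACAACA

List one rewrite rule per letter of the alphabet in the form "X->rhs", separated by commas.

  step 0 ⇒ step 1: CBBA ⇒ BCB·ACA·ACA·ABB
    A ↦ ABB
    B ↦ ACA
    C ↦ BCB

A->ABB, B->ACA, C->BCB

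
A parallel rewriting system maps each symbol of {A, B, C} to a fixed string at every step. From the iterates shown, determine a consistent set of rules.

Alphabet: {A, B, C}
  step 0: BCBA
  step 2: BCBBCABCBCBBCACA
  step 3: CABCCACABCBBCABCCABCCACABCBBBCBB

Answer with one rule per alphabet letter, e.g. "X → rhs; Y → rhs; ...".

A->BB, B->CA, C->BC

  step 2 ⇒ step 3: BCBBCABCBCBBCACA ⇒ CA·BC·CA·CA·BC·BB·CA·BC·CA·BC·CA·CA·BC·BB·BC·BB
    A ↦ BB
    B ↦ CA
    C ↦ BC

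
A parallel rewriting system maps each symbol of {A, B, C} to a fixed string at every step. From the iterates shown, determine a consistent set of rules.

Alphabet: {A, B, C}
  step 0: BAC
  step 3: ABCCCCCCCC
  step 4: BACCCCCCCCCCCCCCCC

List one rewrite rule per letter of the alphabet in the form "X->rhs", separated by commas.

A->B, B->A, C->CC

  step 3 ⇒ step 4: ABCCCCCCCC ⇒ B·A·CC·CC·CC·CC·CC·CC·CC·CC
    A ↦ B
    B ↦ A
    C ↦ CC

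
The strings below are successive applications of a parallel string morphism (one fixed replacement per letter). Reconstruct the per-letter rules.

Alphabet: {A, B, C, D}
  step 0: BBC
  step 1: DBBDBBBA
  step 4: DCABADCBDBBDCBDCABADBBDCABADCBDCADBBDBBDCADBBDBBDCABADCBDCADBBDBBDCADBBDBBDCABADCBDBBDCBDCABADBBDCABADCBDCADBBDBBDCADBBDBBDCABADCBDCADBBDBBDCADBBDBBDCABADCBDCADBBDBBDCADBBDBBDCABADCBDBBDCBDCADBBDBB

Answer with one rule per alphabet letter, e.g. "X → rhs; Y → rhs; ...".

  step 0 ⇒ step 1: BBC ⇒ DBB·DBB·BA
    B ↦ DBB
    C ↦ BA
    A ↦ DCB  (constrained at step 1)
    D ↦ DCA  (constrained at step 1)

A->DCB, B->DBB, C->BA, D->DCA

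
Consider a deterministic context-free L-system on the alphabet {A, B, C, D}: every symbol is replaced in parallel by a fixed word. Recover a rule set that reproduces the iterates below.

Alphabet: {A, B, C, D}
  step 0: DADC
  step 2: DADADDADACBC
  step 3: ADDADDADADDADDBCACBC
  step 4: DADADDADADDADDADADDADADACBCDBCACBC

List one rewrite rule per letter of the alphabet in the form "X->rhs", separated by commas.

  step 3 ⇒ step 4: ADDADDADADDADDBCACBC ⇒ D·AD·AD·D·AD·AD·D·AD·D·AD·AD·D·AD·AD·AC·BC·D·BC·AC·BC
    A ↦ D
    B ↦ AC
    C ↦ BC
    D ↦ AD

A->D, B->AC, C->BC, D->AD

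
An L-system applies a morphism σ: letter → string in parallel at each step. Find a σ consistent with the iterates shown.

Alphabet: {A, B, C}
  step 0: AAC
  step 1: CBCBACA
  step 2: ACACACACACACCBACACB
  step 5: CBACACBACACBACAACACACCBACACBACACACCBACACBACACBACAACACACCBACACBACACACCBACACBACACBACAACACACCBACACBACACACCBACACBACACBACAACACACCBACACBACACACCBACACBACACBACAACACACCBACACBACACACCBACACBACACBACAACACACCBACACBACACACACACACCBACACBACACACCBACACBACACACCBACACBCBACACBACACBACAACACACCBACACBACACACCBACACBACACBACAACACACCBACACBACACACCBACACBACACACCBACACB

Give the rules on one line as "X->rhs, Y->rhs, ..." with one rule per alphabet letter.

A->CB, B->CAC, C->ACA

  step 1 ⇒ step 2: CBCBACA ⇒ ACA·CAC·ACA·CAC·CB·ACA·CB
    A ↦ CB
    B ↦ CAC
    C ↦ ACA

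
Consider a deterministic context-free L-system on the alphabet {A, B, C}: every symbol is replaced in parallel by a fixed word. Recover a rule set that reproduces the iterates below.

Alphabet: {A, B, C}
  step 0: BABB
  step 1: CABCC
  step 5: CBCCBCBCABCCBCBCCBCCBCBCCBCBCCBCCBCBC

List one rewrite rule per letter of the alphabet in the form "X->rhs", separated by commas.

  step 0 ⇒ step 1: BABB ⇒ C·AB·C·C
    A ↦ AB
    B ↦ C
    C ↦ CB  (constrained at step 1)

A->AB, B->C, C->CB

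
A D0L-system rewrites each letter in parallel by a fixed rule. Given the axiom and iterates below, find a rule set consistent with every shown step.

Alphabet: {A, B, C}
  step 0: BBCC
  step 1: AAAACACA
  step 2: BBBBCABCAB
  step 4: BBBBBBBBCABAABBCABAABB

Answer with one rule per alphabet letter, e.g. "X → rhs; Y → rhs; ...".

A->B, B->AA, C->CA

  step 1 ⇒ step 2: AAAACACA ⇒ B·B·B·B·CA·B·CA·B
    A ↦ B
    C ↦ CA
  step 0 ⇒ step 1: BBCC ⇒ AA·AA·CA·CA
    B ↦ AA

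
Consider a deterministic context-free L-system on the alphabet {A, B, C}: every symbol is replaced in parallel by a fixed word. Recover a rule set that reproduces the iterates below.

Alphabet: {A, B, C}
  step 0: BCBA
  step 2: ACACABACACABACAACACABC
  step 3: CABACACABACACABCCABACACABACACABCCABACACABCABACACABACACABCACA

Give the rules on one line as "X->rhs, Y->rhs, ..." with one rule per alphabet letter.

  step 2 ⇒ step 3: ACACABACACABACAACACABC ⇒ CAB·ACA·CAB·ACA·CAB·C·CAB·ACA·CAB·ACA·CAB·C·CAB·ACA·CAB·CAB·ACA·CAB·ACA·CAB·C·ACA
    A ↦ CAB
    B ↦ C
    C ↦ ACA

A->CAB, B->C, C->ACA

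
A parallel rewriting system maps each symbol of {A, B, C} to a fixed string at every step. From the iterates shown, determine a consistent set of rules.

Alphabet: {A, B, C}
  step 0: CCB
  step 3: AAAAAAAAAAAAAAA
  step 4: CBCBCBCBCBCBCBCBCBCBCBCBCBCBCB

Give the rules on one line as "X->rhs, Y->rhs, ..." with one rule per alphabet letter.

A->CB, B->A, C->AA

  step 3 ⇒ step 4: AAAAAAAAAAAAAAA ⇒ CB·CB·CB·CB·CB·CB·CB·CB·CB·CB·CB·CB·CB·CB·CB
    A ↦ CB
    B ↦ A  (constrained at step 0)
    C ↦ AA  (constrained at step 0)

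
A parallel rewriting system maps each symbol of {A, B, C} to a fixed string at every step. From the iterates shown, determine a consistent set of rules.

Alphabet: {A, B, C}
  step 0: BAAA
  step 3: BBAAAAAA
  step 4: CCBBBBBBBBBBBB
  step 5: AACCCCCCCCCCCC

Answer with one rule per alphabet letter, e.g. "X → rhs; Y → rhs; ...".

A->BB, B->C, C->A

  step 4 ⇒ step 5: CCBBBBBBBBBBBB ⇒ A·A·C·C·C·C·C·C·C·C·C·C·C·C
    B ↦ C
    C ↦ A
  step 3 ⇒ step 4: BBAAAAAA ⇒ C·C·BB·BB·BB·BB·BB·BB
    A ↦ BB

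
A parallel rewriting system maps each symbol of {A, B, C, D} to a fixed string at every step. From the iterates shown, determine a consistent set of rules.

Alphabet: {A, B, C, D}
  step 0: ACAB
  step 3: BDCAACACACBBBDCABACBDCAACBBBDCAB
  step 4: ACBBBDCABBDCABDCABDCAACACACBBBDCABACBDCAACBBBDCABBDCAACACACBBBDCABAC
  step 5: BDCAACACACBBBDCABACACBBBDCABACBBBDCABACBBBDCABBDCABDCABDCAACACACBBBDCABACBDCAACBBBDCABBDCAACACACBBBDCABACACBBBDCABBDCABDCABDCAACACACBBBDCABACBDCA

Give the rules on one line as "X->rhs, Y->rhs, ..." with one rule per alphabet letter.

  step 4 ⇒ step 5: ACBBBDCABBDCABDCABDCAACACACBBBDCABACBDCAACBBBDCABBDCAACACACBBBDCABAC ⇒ B·DCA·AC·AC·AC·BBB·DCA·B·AC·AC·BBB·DCA·B·AC·BBB·DCA·B·AC·BBB·DCA·B·B·DCA·B·DCA·B·DCA·AC·AC·AC·BBB·DCA·B·AC·B·DCA·AC·BBB·DCA·B·B·DCA·AC·AC·AC·BBB·DCA·B·AC·AC·BBB·DCA·B·B·DCA·B·DCA·B·DCA·AC·AC·AC·BBB·DCA·B·AC·B·DCA
    A ↦ B
    B ↦ AC
    C ↦ DCA
    D ↦ BBB

A->B, B->AC, C->DCA, D->BBB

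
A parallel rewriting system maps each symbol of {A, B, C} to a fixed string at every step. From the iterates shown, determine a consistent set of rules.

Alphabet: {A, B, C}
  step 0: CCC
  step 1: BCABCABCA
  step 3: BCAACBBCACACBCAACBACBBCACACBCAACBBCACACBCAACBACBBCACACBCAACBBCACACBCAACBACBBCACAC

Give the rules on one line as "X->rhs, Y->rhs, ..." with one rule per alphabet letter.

  step 0 ⇒ step 1: CCC ⇒ BCA·BCA·BCA
    C ↦ BCA
    A ↦ ACB  (constrained at step 1)
    B ↦ CAC  (constrained at step 1)

A->ACB, B->CAC, C->BCA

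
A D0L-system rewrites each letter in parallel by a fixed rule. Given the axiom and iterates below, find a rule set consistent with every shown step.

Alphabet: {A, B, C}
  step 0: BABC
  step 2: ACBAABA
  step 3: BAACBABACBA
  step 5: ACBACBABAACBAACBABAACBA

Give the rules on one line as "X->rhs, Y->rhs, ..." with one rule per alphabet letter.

  step 2 ⇒ step 3: ACBAABA ⇒ BA·A·C·BA·BA·C·BA
    A ↦ BA
    B ↦ C
    C ↦ A

A->BA, B->C, C->A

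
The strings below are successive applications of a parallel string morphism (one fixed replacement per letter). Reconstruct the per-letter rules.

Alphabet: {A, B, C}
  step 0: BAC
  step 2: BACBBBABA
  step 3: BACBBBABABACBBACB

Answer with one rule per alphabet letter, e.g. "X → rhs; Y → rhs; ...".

  step 2 ⇒ step 3: BACBBBABA ⇒ BA·CB·B·BA·BA·BA·CB·BA·CB
    A ↦ CB
    B ↦ BA
    C ↦ B

A->CB, B->BA, C->B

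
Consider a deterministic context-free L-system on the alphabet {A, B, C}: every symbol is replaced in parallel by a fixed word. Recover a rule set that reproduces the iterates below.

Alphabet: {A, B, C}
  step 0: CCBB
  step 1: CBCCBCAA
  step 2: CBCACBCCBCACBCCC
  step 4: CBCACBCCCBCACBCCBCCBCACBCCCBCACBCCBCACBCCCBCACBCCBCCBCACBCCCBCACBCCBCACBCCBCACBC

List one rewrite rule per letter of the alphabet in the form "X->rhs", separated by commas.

  step 1 ⇒ step 2: CBCCBCAA ⇒ CBC·A·CBC·CBC·A·CBC·C·C
    A ↦ C
    B ↦ A
    C ↦ CBC

A->C, B->A, C->CBC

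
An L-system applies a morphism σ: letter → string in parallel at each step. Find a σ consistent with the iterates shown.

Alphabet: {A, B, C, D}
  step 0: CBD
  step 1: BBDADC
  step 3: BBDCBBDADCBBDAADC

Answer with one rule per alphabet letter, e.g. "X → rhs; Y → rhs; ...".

A->B, B->A, C->BBD, D->DC

  step 0 ⇒ step 1: CBD ⇒ BBD·A·DC
    B ↦ A
    C ↦ BBD
    D ↦ DC
    A ↦ B  (constrained at step 1)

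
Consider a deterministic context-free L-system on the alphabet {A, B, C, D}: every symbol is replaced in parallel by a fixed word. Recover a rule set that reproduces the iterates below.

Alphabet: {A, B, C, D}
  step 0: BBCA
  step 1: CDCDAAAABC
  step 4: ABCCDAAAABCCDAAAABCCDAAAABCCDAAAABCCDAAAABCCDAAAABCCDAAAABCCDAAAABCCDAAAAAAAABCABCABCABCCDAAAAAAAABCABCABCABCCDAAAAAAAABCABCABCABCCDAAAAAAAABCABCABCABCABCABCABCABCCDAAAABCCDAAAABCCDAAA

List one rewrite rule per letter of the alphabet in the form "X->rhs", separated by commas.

A->ABC, B->CD, C->AAA, D->A

  step 0 ⇒ step 1: BBCA ⇒ CD·CD·AAA·ABC
    A ↦ ABC
    B ↦ CD
    C ↦ AAA
    D ↦ A  (constrained at step 1)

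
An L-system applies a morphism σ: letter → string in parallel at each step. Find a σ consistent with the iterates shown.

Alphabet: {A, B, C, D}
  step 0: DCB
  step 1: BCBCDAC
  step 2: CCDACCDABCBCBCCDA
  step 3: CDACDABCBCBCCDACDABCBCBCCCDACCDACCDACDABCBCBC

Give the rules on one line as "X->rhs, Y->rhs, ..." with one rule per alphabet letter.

A->CBC, B->C, C->CDA, D->BCB

  step 2 ⇒ step 3: CCDACCDABCBCBCCDA ⇒ CDA·CDA·BCB·CBC·CDA·CDA·BCB·CBC·C·CDA·C·CDA·C·CDA·CDA·BCB·CBC
    A ↦ CBC
    B ↦ C
    C ↦ CDA
    D ↦ BCB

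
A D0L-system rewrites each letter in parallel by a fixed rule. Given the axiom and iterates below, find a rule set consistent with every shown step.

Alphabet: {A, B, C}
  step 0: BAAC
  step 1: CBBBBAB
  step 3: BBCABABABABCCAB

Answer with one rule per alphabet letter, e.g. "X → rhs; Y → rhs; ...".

  step 0 ⇒ step 1: BAAC ⇒ C·BB·BB·AB
    A ↦ BB
    B ↦ C
    C ↦ AB

A->BB, B->C, C->AB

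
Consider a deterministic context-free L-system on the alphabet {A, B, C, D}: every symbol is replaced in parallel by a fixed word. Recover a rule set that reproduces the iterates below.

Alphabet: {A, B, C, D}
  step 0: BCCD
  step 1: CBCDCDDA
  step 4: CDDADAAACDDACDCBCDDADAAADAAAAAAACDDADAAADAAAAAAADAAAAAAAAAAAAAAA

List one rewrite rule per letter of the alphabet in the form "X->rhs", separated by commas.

  step 0 ⇒ step 1: BCCD ⇒ CB·CD·CD·DA
    B ↦ CB
    C ↦ CD
    D ↦ DA
    A ↦ AA  (constrained at step 1)

A->AA, B->CB, C->CD, D->DA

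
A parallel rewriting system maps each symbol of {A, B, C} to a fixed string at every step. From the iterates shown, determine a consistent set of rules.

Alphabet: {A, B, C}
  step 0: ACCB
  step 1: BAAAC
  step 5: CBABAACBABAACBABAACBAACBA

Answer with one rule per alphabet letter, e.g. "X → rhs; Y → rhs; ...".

A->BA, B->C, C->A

  step 0 ⇒ step 1: ACCB ⇒ BA·A·A·C
    A ↦ BA
    B ↦ C
    C ↦ A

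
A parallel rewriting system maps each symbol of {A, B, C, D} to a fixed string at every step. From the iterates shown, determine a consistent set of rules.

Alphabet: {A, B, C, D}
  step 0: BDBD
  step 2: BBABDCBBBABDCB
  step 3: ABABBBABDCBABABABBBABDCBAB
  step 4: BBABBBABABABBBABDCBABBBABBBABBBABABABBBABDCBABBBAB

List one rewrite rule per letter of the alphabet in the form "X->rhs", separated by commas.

  step 3 ⇒ step 4: ABABBBABDCBABABABBBABDCBAB ⇒ BB·AB·BB·AB·AB·AB·BB·AB·DC·B·AB·BB·AB·BB·AB·BB·AB·AB·AB·BB·AB·DC·B·AB·BB·AB
    A ↦ BB
    B ↦ AB
    C ↦ B
    D ↦ DC

A->BB, B->AB, C->B, D->DC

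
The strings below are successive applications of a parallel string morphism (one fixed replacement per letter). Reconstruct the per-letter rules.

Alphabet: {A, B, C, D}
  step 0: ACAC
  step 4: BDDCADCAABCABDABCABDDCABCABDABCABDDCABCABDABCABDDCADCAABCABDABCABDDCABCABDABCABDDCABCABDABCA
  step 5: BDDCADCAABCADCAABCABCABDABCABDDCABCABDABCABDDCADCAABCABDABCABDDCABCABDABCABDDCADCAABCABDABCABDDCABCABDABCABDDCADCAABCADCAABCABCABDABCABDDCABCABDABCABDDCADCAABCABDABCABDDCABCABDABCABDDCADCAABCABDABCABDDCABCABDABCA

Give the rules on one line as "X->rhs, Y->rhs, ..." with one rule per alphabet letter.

  step 4 ⇒ step 5: BDDCADCAABCABDABCABDDCABCABDABCABDDCABCABDABCABDDCADCAABCABDABCABDDCABCABDABCABDDCABCABDABCA ⇒ BD·DCA·DCA·A·BCA·DCA·A·BCA·BCA·BD·A·BCA·BD·DCA·BCA·BD·A·BCA·BD·DCA·DCA·A·BCA·BD·A·BCA·BD·DCA·BCA·BD·A·BCA·BD·DCA·DCA·A·BCA·BD·A·BCA·BD·DCA·BCA·BD·A·BCA·BD·DCA·DCA·A·BCA·DCA·A·BCA·BCA·BD·A·BCA·BD·DCA·BCA·BD·A·BCA·BD·DCA·DCA·A·BCA·BD·A·BCA·BD·DCA·BCA·BD·A·BCA·BD·DCA·DCA·A·BCA·BD·A·BCA·BD·DCA·BCA·BD·A·BCA
    A ↦ BCA
    B ↦ BD
    C ↦ A
    D ↦ DCA

A->BCA, B->BD, C->A, D->DCA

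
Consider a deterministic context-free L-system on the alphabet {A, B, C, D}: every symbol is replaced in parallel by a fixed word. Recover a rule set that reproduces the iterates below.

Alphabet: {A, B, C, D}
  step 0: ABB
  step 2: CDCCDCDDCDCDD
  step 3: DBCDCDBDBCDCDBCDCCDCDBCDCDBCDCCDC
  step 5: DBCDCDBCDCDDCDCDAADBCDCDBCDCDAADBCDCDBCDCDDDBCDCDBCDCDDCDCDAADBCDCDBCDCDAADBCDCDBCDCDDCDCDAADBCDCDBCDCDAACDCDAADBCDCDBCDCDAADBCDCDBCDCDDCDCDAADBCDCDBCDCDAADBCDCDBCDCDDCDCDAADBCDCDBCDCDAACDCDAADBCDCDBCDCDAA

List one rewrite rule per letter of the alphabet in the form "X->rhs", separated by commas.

  step 2 ⇒ step 3: CDCCDCDDCDCDD ⇒ DB·CDC·DB·DB·CDC·DB·CDC·CDC·DB·CDC·DB·CDC·CDC
    C ↦ DB
    D ↦ CDC
    A ↦ D  (constrained at step 0)
    B ↦ DAA  (constrained at step 0)

A->D, B->DAA, C->DB, D->CDC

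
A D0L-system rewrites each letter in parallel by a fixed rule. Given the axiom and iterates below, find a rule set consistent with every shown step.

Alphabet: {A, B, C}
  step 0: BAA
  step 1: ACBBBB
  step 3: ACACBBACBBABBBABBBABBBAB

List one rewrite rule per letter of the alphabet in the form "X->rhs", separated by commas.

  step 0 ⇒ step 1: BAA ⇒ AC·BB·BB
    A ↦ BB
    B ↦ AC
    C ↦ AB  (constrained at step 1)

A->BB, B->AC, C->AB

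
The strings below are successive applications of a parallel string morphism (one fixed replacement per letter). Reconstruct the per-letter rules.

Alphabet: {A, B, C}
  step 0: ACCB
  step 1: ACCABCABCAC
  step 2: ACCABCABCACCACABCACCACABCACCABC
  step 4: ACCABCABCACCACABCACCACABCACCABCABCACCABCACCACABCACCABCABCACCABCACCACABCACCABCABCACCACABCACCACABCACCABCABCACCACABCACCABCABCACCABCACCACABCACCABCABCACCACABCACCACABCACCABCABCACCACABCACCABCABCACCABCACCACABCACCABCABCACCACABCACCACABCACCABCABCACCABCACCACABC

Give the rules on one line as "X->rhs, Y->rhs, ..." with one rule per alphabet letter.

A->ACC, B->AC, C->ABC

  step 1 ⇒ step 2: ACCABCABCAC ⇒ ACC·ABC·ABC·ACC·AC·ABC·ACC·AC·ABC·ACC·ABC
    A ↦ ACC
    B ↦ AC
    C ↦ ABC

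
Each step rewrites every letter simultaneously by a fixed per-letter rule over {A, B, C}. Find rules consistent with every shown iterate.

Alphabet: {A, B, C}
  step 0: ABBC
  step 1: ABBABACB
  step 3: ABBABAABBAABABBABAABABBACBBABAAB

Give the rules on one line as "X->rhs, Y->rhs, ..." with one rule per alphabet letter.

  step 0 ⇒ step 1: ABBC ⇒ AB·BA·BA·CB
    A ↦ AB
    B ↦ BA
    C ↦ CB

A->AB, B->BA, C->CB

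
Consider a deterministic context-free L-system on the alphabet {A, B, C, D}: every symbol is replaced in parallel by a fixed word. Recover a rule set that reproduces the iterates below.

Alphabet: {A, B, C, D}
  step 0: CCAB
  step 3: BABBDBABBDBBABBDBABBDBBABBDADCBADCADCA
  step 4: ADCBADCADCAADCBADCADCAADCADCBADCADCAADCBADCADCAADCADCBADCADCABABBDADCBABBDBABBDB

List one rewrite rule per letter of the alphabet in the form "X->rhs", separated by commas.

A->B, B->ADC, C->BBD, D->A

  step 3 ⇒ step 4: BABBDBABBDBBABBDBABBDBBABBDADCBADCADCA ⇒ ADC·B·ADC·ADC·A·ADC·B·ADC·ADC·A·ADC·ADC·B·ADC·ADC·A·ADC·B·ADC·ADC·A·ADC·ADC·B·ADC·ADC·A·B·A·BBD·ADC·B·A·BBD·B·A·BBD·B
    A ↦ B
    B ↦ ADC
    C ↦ BBD
    D ↦ A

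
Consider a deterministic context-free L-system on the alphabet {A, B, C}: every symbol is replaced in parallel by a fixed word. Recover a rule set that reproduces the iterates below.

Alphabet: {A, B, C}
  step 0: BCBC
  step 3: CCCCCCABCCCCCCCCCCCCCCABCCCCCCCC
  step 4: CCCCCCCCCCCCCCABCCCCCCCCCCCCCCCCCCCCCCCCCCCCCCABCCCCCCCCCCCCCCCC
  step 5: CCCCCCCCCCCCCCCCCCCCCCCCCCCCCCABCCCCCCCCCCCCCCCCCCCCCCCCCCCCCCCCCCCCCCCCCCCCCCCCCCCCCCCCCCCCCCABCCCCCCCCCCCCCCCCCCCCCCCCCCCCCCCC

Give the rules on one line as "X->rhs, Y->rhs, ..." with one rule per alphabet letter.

A->CC, B->AB, C->CC

  step 4 ⇒ step 5: CCCCCCCCCCCCCCABCCCCCCCCCCCCCCCCCCCCCCCCCCCCCCABCCCCCCCCCCCCCCCC ⇒ CC·CC·CC·CC·CC·CC·CC·CC·CC·CC·CC·CC·CC·CC·CC·AB·CC·CC·CC·CC·CC·CC·CC·CC·CC·CC·CC·CC·CC·CC·CC·CC·CC·CC·CC·CC·CC·CC·CC·CC·CC·CC·CC·CC·CC·CC·CC·AB·CC·CC·CC·CC·CC·CC·CC·CC·CC·CC·CC·CC·CC·CC·CC·CC
    A ↦ CC
    B ↦ AB
    C ↦ CC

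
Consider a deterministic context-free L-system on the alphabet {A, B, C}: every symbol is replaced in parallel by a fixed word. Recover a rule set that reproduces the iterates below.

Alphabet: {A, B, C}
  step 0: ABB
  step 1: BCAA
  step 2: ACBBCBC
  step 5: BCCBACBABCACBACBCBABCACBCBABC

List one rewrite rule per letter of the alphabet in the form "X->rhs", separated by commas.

A->BC, B->A, C->CB

  step 1 ⇒ step 2: BCAA ⇒ A·CB·BC·BC
    A ↦ BC
    B ↦ A
    C ↦ CB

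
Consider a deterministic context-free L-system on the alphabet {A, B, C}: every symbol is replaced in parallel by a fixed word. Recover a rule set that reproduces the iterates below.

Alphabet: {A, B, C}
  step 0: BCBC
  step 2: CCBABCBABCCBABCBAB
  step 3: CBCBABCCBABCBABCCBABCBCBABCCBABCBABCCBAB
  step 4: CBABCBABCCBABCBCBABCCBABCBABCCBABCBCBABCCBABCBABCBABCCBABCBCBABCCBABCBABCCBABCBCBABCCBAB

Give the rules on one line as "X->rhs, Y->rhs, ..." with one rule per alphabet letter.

A->CCB, B->AB, C->CB

  step 3 ⇒ step 4: CBCBABCCBABCBABCCBABCBCBABCCBABCBABCCBAB ⇒ CB·AB·CB·AB·CCB·AB·CB·CB·AB·CCB·AB·CB·AB·CCB·AB·CB·CB·AB·CCB·AB·CB·AB·CB·AB·CCB·AB·CB·CB·AB·CCB·AB·CB·AB·CCB·AB·CB·CB·AB·CCB·AB
    A ↦ CCB
    B ↦ AB
    C ↦ CB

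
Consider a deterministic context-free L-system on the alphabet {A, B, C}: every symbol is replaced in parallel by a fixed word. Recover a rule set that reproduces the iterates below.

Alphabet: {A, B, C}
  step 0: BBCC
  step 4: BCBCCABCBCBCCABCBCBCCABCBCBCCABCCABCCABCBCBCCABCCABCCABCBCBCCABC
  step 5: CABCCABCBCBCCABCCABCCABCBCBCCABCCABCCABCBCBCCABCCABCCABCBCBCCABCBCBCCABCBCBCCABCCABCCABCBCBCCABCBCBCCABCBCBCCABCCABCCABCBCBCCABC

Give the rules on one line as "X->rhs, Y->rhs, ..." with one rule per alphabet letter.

  step 4 ⇒ step 5: BCBCCABCBCBCCABCBCBCCABCBCBCCABCCABCCABCBCBCCABCCABCCABCBCBCCABC ⇒ CA·BC·CA·BC·BC·BC·CA·BC·CA·BC·CA·BC·BC·BC·CA·BC·CA·BC·CA·BC·BC·BC·CA·BC·CA·BC·CA·BC·BC·BC·CA·BC·BC·BC·CA·BC·BC·BC·CA·BC·CA·BC·CA·BC·BC·BC·CA·BC·BC·BC·CA·BC·BC·BC·CA·BC·CA·BC·CA·BC·BC·BC·CA·BC
    A ↦ BC
    B ↦ CA
    C ↦ BC

A->BC, B->CA, C->BC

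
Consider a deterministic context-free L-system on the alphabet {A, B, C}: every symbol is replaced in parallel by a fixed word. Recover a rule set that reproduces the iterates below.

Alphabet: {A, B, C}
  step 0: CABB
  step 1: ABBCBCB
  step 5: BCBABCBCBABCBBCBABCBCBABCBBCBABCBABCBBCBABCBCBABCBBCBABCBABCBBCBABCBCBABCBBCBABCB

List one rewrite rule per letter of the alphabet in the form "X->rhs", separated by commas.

A->B, B->CB, C->AB

  step 0 ⇒ step 1: CABB ⇒ AB·B·CB·CB
    A ↦ B
    B ↦ CB
    C ↦ AB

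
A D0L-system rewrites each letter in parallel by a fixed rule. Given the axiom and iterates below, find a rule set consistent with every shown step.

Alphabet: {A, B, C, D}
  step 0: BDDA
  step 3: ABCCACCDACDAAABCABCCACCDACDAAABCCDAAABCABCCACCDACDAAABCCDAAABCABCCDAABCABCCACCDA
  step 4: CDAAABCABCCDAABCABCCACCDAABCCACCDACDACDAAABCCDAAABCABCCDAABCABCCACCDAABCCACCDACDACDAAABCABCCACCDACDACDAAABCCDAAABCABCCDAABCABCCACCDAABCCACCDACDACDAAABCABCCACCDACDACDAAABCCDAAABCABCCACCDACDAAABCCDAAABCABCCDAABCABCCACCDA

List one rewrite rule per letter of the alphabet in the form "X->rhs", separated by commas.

A->CDA, B->A, C->ABC, D->CAC

  step 3 ⇒ step 4: ABCCACCDACDAAABCABCCACCDACDAAABCCDAAABCABCCACCDACDAAABCCDAAABCABCCDAABCABCCACCDA ⇒ CDA·A·ABC·ABC·CDA·ABC·ABC·CAC·CDA·ABC·CAC·CDA·CDA·CDA·A·ABC·CDA·A·ABC·ABC·CDA·ABC·ABC·CAC·CDA·ABC·CAC·CDA·CDA·CDA·A·ABC·ABC·CAC·CDA·CDA·CDA·A·ABC·CDA·A·ABC·ABC·CDA·ABC·ABC·CAC·CDA·ABC·CAC·CDA·CDA·CDA·A·ABC·ABC·CAC·CDA·CDA·CDA·A·ABC·CDA·A·ABC·ABC·CAC·CDA·CDA·A·ABC·CDA·A·ABC·ABC·CDA·ABC·ABC·CAC·CDA
    A ↦ CDA
    B ↦ A
    C ↦ ABC
    D ↦ CAC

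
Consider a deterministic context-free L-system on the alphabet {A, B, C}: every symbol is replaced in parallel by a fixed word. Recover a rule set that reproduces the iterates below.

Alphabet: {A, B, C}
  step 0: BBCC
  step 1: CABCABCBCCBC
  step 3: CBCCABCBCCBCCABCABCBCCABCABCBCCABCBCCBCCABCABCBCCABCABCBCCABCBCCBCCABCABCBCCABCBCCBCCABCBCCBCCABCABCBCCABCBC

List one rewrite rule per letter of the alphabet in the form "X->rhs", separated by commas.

A->CAB, B->CAB, C->CBC

  step 0 ⇒ step 1: BBCC ⇒ CAB·CAB·CBC·CBC
    B ↦ CAB
    C ↦ CBC
    A ↦ CAB  (constrained at step 1)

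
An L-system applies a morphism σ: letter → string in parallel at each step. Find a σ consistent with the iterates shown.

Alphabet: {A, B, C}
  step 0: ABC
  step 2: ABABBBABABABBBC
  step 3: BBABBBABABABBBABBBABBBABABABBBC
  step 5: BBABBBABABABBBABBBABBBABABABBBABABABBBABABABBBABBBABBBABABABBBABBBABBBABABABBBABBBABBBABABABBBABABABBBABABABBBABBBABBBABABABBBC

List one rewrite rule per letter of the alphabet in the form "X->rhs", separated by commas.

  step 2 ⇒ step 3: ABABBBABABABBBC ⇒ BB·AB·BB·AB·AB·AB·BB·AB·BB·AB·BB·AB·AB·AB·BBC
    A ↦ BB
    B ↦ AB
    C ↦ BBC

A->BB, B->AB, C->BBC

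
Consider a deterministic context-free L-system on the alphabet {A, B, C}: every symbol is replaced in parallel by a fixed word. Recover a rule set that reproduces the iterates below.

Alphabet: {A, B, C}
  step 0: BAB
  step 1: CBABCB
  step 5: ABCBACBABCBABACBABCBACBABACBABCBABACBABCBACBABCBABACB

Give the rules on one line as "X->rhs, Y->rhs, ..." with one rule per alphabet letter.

  step 0 ⇒ step 1: BAB ⇒ CB·AB·CB
    A ↦ AB
    B ↦ CB
    C ↦ A  (constrained at step 1)

A->AB, B->CB, C->A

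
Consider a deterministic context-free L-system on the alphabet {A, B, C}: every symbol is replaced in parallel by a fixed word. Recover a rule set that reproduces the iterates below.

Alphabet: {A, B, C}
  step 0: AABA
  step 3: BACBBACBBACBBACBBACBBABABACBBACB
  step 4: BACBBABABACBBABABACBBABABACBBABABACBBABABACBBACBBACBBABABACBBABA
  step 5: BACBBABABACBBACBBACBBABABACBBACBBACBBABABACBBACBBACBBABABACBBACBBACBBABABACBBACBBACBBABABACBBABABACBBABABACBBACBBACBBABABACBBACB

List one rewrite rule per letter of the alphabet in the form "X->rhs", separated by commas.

A->CB, B->BA, C->BA

  step 4 ⇒ step 5: BACBBABABACBBABABACBBABABACBBABABACBBABABACBBACBBACBBABABACBBABA ⇒ BA·CB·BA·BA·BA·CB·BA·CB·BA·CB·BA·BA·BA·CB·BA·CB·BA·CB·BA·BA·BA·CB·BA·CB·BA·CB·BA·BA·BA·CB·BA·CB·BA·CB·BA·BA·BA·CB·BA·CB·BA·CB·BA·BA·BA·CB·BA·BA·BA·CB·BA·BA·BA·CB·BA·CB·BA·CB·BA·BA·BA·CB·BA·CB
    A ↦ CB
    B ↦ BA
    C ↦ BA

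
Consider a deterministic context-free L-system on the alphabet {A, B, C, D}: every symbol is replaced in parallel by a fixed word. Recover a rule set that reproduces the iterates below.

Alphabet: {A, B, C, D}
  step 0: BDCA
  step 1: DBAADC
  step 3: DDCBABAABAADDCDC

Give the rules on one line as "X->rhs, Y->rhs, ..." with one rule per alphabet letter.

A->DC, B->D, C->A, D->BA

  step 0 ⇒ step 1: BDCA ⇒ D·BA·A·DC
    A ↦ DC
    B ↦ D
    C ↦ A
    D ↦ BA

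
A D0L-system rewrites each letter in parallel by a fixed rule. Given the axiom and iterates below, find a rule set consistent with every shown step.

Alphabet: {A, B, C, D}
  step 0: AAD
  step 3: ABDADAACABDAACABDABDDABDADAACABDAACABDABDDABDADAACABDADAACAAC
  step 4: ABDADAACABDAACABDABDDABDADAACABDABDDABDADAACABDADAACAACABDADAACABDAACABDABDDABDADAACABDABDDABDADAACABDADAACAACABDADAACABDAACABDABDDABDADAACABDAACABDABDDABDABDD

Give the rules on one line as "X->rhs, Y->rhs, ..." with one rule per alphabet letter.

A->ABD, B->AD, C->D, D->AAC

  step 3 ⇒ step 4: ABDADAACABDAACABDABDDABDADAACABDAACABDABDDABDADAACABDADAACAAC ⇒ ABD·AD·AAC·ABD·AAC·ABD·ABD·D·ABD·AD·AAC·ABD·ABD·D·ABD·AD·AAC·ABD·AD·AAC·AAC·ABD·AD·AAC·ABD·AAC·ABD·ABD·D·ABD·AD·AAC·ABD·ABD·D·ABD·AD·AAC·ABD·AD·AAC·AAC·ABD·AD·AAC·ABD·AAC·ABD·ABD·D·ABD·AD·AAC·ABD·AAC·ABD·ABD·D·ABD·ABD·D
    A ↦ ABD
    B ↦ AD
    C ↦ D
    D ↦ AAC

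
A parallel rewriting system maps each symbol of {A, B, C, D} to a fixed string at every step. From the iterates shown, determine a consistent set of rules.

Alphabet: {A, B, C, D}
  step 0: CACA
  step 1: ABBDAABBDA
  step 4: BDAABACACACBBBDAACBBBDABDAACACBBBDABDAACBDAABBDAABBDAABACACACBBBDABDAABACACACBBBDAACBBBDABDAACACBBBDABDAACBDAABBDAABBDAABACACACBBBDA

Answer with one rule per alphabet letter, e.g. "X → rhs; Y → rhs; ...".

A->BDA, B->AC, C->AB, D->BB

  step 0 ⇒ step 1: CACA ⇒ AB·BDA·AB·BDA
    A ↦ BDA
    C ↦ AB
    B ↦ AC  (constrained at step 1)
    D ↦ BB  (constrained at step 1)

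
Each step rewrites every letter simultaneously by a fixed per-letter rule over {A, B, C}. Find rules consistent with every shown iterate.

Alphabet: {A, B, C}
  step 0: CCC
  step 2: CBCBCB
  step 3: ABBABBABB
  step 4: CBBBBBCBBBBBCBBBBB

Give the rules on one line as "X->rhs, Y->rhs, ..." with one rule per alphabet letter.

  step 3 ⇒ step 4: ABBABBABB ⇒ CB·BB·BB·CB·BB·BB·CB·BB·BB
    A ↦ CB
    B ↦ BB
  step 2 ⇒ step 3: CBCBCB ⇒ A·BB·A·BB·A·BB
    C ↦ A

A->CB, B->BB, C->A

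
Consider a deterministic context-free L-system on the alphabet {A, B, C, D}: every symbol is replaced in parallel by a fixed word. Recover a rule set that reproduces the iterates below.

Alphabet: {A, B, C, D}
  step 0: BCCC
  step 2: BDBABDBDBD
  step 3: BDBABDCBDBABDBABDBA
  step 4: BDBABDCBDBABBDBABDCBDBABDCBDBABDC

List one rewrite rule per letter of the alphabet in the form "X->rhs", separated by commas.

  step 3 ⇒ step 4: BDBABDCBDBABDBABDBA ⇒ BD·BA·BD·C·BD·BA·B·BD·BA·BD·C·BD·BA·BD·C·BD·BA·BD·C
    A ↦ C
    B ↦ BD
    C ↦ B
    D ↦ BA

A->C, B->BD, C->B, D->BA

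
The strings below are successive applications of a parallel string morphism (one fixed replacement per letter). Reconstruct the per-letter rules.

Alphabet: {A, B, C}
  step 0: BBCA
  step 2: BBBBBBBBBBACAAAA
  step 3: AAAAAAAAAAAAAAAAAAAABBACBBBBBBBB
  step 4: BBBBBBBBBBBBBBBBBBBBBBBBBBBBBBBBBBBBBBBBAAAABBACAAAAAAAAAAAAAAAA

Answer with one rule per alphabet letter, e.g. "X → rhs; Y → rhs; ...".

A->BB, B->AA, C->AC

  step 3 ⇒ step 4: AAAAAAAAAAAAAAAAAAAABBACBBBBBBBB ⇒ BB·BB·BB·BB·BB·BB·BB·BB·BB·BB·BB·BB·BB·BB·BB·BB·BB·BB·BB·BB·AA·AA·BB·AC·AA·AA·AA·AA·AA·AA·AA·AA
    A ↦ BB
    B ↦ AA
    C ↦ AC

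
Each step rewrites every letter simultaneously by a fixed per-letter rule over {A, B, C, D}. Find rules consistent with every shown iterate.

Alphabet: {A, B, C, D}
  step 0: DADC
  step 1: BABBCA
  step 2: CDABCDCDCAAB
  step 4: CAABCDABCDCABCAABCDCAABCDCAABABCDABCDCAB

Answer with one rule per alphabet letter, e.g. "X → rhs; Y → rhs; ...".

A->AB, B->CD, C->CA, D->B

  step 1 ⇒ step 2: BABBCA ⇒ CD·AB·CD·CD·CA·AB
    A ↦ AB
    B ↦ CD
    C ↦ CA
  step 0 ⇒ step 1: DADC ⇒ B·AB·B·CA
    D ↦ B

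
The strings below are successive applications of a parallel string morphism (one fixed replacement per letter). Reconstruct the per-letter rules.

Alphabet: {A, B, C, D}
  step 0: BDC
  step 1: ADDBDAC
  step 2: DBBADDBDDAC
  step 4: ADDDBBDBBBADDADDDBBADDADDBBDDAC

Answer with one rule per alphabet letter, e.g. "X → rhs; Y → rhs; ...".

  step 1 ⇒ step 2: ADDBDAC ⇒ D·B·B·ADD·B·D·DAC
    A ↦ D
    B ↦ ADD
    C ↦ DAC
    D ↦ B

A->D, B->ADD, C->DAC, D->B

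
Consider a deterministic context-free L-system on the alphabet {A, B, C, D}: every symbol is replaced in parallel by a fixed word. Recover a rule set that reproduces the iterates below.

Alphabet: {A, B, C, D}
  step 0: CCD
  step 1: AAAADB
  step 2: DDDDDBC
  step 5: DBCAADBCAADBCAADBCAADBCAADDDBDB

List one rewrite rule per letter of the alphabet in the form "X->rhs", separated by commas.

A->D, B->C, C->AA, D->DB

  step 1 ⇒ step 2: AAAADB ⇒ D·D·D·D·DB·C
    A ↦ D
    B ↦ C
    D ↦ DB
  step 0 ⇒ step 1: CCD ⇒ AA·AA·DB
    C ↦ AA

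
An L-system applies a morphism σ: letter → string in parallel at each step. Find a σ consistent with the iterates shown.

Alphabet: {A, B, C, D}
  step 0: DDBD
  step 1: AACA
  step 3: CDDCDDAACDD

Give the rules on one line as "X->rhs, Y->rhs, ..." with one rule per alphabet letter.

A->BC, B->C, C->DD, D->A

  step 0 ⇒ step 1: DDBD ⇒ A·A·C·A
    B ↦ C
    D ↦ A
    A ↦ BC  (constrained at step 1)
    C ↦ DD  (constrained at step 1)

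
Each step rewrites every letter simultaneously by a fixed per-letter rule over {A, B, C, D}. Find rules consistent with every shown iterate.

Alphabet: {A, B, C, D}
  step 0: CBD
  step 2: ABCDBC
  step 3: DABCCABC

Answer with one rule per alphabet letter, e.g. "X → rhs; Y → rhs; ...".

A->D, B->A, C->BC, D->C

  step 2 ⇒ step 3: ABCDBC ⇒ D·A·BC·C·A·BC
    A ↦ D
    B ↦ A
    C ↦ BC
    D ↦ C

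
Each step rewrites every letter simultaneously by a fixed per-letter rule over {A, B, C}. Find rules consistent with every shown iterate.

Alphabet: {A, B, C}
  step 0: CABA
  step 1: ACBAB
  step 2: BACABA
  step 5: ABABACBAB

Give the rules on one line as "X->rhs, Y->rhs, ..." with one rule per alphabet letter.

A->B, B->A, C->AC

  step 1 ⇒ step 2: ACBAB ⇒ B·AC·A·B·A
    A ↦ B
    B ↦ A
    C ↦ AC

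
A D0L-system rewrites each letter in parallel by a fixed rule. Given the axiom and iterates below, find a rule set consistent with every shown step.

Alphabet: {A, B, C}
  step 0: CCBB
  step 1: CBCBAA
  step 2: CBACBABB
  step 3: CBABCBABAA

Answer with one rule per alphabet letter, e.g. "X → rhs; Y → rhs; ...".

A->B, B->A, C->CB

  step 2 ⇒ step 3: CBACBABB ⇒ CB·A·B·CB·A·B·A·A
    A ↦ B
    B ↦ A
    C ↦ CB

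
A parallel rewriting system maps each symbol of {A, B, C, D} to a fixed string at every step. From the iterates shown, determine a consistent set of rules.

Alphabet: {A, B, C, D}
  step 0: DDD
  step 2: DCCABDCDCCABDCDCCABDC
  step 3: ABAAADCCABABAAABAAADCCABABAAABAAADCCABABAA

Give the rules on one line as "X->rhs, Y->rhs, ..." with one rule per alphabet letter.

A->DC, B->CAB, C->A, D->ABA

  step 2 ⇒ step 3: DCCABDCDCCABDCDCCABDC ⇒ ABA·A·A·DC·CAB·ABA·A·ABA·A·A·DC·CAB·ABA·A·ABA·A·A·DC·CAB·ABA·A
    A ↦ DC
    B ↦ CAB
    C ↦ A
    D ↦ ABA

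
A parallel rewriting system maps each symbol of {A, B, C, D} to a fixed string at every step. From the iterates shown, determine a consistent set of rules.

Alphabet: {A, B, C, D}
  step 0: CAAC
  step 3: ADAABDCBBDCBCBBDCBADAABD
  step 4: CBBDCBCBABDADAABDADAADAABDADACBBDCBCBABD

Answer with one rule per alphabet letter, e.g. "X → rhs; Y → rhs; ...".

A->CB, B->A, C->AD, D->BD

  step 3 ⇒ step 4: ADAABDCBBDCBCBBDCBADAABD ⇒ CB·BD·CB·CB·A·BD·AD·A·A·BD·AD·A·AD·A·A·BD·AD·A·CB·BD·CB·CB·A·BD
    A ↦ CB
    B ↦ A
    C ↦ AD
    D ↦ BD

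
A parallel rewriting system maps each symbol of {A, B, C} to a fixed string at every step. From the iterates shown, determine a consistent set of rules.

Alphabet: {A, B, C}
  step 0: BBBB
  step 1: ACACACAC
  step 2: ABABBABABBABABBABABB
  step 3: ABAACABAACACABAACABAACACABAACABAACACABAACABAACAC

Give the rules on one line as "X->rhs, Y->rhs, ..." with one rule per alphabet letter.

A->ABA, B->AC, C->BB

  step 2 ⇒ step 3: ABABBABABBABABBABABB ⇒ ABA·AC·ABA·AC·AC·ABA·AC·ABA·AC·AC·ABA·AC·ABA·AC·AC·ABA·AC·ABA·AC·AC
    A ↦ ABA
    B ↦ AC
  step 1 ⇒ step 2: ACACACAC ⇒ ABA·BB·ABA·BB·ABA·BB·ABA·BB
    C ↦ BB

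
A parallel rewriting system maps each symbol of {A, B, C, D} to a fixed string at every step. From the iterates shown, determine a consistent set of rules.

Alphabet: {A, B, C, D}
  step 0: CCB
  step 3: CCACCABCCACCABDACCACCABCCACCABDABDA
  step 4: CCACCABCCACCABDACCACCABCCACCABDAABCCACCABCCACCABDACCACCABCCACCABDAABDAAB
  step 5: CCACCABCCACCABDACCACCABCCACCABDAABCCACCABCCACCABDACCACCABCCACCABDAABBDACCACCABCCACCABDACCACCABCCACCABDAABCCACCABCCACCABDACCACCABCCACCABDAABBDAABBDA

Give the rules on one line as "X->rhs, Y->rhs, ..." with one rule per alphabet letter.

  step 4 ⇒ step 5: CCACCABCCACCABDACCACCABCCACCABDAABCCACCABCCACCABDACCACCABCCACCABDAABDAAB ⇒ CCA·CCA·B·CCA·CCA·B·DA·CCA·CCA·B·CCA·CCA·B·DA·A·B·CCA·CCA·B·CCA·CCA·B·DA·CCA·CCA·B·CCA·CCA·B·DA·A·B·B·DA·CCA·CCA·B·CCA·CCA·B·DA·CCA·CCA·B·CCA·CCA·B·DA·A·B·CCA·CCA·B·CCA·CCA·B·DA·CCA·CCA·B·CCA·CCA·B·DA·A·B·B·DA·A·B·B·DA
    A ↦ B
    B ↦ DA
    C ↦ CCA
    D ↦ A

A->B, B->DA, C->CCA, D->A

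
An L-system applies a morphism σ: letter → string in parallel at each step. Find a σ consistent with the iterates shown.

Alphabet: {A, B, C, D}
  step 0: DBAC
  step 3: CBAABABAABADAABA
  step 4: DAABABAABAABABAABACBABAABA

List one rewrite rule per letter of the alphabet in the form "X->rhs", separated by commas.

  step 3 ⇒ step 4: CBAABABAABADAABA ⇒ DA·A·BA·BA·A·BA·A·BA·BA·A·BA·C·BA·BA·A·BA
    A ↦ BA
    B ↦ A
    C ↦ DA
    D ↦ C

A->BA, B->A, C->DA, D->C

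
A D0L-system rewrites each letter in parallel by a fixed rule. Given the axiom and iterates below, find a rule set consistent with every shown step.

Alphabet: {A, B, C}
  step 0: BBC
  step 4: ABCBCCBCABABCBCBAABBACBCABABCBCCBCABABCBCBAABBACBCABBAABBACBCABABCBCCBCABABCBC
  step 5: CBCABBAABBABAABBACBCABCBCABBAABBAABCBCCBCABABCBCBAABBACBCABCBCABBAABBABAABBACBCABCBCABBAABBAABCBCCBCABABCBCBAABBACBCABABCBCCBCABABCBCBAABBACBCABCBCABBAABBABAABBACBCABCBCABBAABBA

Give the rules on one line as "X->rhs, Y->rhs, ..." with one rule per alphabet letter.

A->CBC, B->AB, C->BA

  step 4 ⇒ step 5: ABCBCCBCABABCBCBAABBACBCABABCBCCBCABABCBCBAABBACBCABBAABBACBCABABCBCCBCABABCBC ⇒ CBC·AB·BA·AB·BA·BA·AB·BA·CBC·AB·CBC·AB·BA·AB·BA·AB·CBC·CBC·AB·AB·CBC·BA·AB·BA·CBC·AB·CBC·AB·BA·AB·BA·BA·AB·BA·CBC·AB·CBC·AB·BA·AB·BA·AB·CBC·CBC·AB·AB·CBC·BA·AB·BA·CBC·AB·AB·CBC·CBC·AB·AB·CBC·BA·AB·BA·CBC·AB·CBC·AB·BA·AB·BA·BA·AB·BA·CBC·AB·CBC·AB·BA·AB·BA
    A ↦ CBC
    B ↦ AB
    C ↦ BA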